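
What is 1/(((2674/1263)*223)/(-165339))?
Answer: -208823157/596302 ≈ -350.20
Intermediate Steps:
1/(((2674/1263)*223)/(-165339)) = 1/(((2674*(1/1263))*223)*(-1/165339)) = 1/(((2674/1263)*223)*(-1/165339)) = 1/((596302/1263)*(-1/165339)) = 1/(-596302/208823157) = -208823157/596302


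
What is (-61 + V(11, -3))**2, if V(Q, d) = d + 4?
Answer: 3600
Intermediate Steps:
V(Q, d) = 4 + d
(-61 + V(11, -3))**2 = (-61 + (4 - 3))**2 = (-61 + 1)**2 = (-60)**2 = 3600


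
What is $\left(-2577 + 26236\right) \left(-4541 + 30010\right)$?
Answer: $602571071$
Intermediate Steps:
$\left(-2577 + 26236\right) \left(-4541 + 30010\right) = 23659 \cdot 25469 = 602571071$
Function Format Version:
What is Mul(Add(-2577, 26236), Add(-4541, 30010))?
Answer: 602571071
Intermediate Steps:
Mul(Add(-2577, 26236), Add(-4541, 30010)) = Mul(23659, 25469) = 602571071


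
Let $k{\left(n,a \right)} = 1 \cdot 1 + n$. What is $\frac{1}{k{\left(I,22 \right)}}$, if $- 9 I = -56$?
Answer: $\frac{9}{65} \approx 0.13846$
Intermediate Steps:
$I = \frac{56}{9}$ ($I = \left(- \frac{1}{9}\right) \left(-56\right) = \frac{56}{9} \approx 6.2222$)
$k{\left(n,a \right)} = 1 + n$
$\frac{1}{k{\left(I,22 \right)}} = \frac{1}{1 + \frac{56}{9}} = \frac{1}{\frac{65}{9}} = \frac{9}{65}$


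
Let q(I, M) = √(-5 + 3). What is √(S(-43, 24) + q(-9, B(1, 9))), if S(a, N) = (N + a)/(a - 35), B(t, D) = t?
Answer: √(1482 + 6084*I*√2)/78 ≈ 0.91614 + 0.77183*I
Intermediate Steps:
q(I, M) = I*√2 (q(I, M) = √(-2) = I*√2)
S(a, N) = (N + a)/(-35 + a)
√(S(-43, 24) + q(-9, B(1, 9))) = √((24 - 43)/(-35 - 43) + I*√2) = √(-19/(-78) + I*√2) = √(-1/78*(-19) + I*√2) = √(19/78 + I*√2)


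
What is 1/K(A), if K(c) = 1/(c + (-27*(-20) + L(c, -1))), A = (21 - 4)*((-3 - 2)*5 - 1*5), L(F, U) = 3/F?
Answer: 5099/170 ≈ 29.994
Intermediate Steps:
A = -510 (A = 17*(-5*5 - 5) = 17*(-25 - 5) = 17*(-30) = -510)
K(c) = 1/(540 + c + 3/c) (K(c) = 1/(c + (-27*(-20) + 3/c)) = 1/(c + (540 + 3/c)) = 1/(540 + c + 3/c))
1/K(A) = 1/(-510/(3 - 510*(540 - 510))) = 1/(-510/(3 - 510*30)) = 1/(-510/(3 - 15300)) = 1/(-510/(-15297)) = 1/(-510*(-1/15297)) = 1/(170/5099) = 5099/170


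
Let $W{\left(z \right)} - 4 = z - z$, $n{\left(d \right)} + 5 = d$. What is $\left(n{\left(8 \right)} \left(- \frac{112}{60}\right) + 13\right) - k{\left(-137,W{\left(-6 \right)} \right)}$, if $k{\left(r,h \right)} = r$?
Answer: $\frac{722}{5} \approx 144.4$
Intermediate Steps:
$n{\left(d \right)} = -5 + d$
$W{\left(z \right)} = 4$ ($W{\left(z \right)} = 4 + \left(z - z\right) = 4 + 0 = 4$)
$\left(n{\left(8 \right)} \left(- \frac{112}{60}\right) + 13\right) - k{\left(-137,W{\left(-6 \right)} \right)} = \left(\left(-5 + 8\right) \left(- \frac{112}{60}\right) + 13\right) - -137 = \left(3 \left(\left(-112\right) \frac{1}{60}\right) + 13\right) + 137 = \left(3 \left(- \frac{28}{15}\right) + 13\right) + 137 = \left(- \frac{28}{5} + 13\right) + 137 = \frac{37}{5} + 137 = \frac{722}{5}$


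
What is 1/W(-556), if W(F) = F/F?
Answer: 1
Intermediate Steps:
W(F) = 1
1/W(-556) = 1/1 = 1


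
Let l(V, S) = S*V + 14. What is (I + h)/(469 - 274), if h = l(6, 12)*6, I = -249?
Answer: 89/65 ≈ 1.3692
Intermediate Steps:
l(V, S) = 14 + S*V
h = 516 (h = (14 + 12*6)*6 = (14 + 72)*6 = 86*6 = 516)
(I + h)/(469 - 274) = (-249 + 516)/(469 - 274) = 267/195 = 267*(1/195) = 89/65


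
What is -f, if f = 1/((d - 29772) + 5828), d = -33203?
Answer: 1/57147 ≈ 1.7499e-5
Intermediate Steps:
f = -1/57147 (f = 1/((-33203 - 29772) + 5828) = 1/(-62975 + 5828) = 1/(-57147) = -1/57147 ≈ -1.7499e-5)
-f = -1*(-1/57147) = 1/57147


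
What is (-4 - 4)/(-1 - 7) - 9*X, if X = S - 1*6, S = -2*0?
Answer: 55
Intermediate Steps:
S = 0
X = -6 (X = 0 - 1*6 = 0 - 6 = -6)
(-4 - 4)/(-1 - 7) - 9*X = (-4 - 4)/(-1 - 7) - 9*(-6) = -8/(-8) + 54 = -8*(-⅛) + 54 = 1 + 54 = 55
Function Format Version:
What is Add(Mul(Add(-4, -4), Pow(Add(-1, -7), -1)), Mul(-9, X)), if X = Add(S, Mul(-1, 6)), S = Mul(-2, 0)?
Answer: 55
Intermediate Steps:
S = 0
X = -6 (X = Add(0, Mul(-1, 6)) = Add(0, -6) = -6)
Add(Mul(Add(-4, -4), Pow(Add(-1, -7), -1)), Mul(-9, X)) = Add(Mul(Add(-4, -4), Pow(Add(-1, -7), -1)), Mul(-9, -6)) = Add(Mul(-8, Pow(-8, -1)), 54) = Add(Mul(-8, Rational(-1, 8)), 54) = Add(1, 54) = 55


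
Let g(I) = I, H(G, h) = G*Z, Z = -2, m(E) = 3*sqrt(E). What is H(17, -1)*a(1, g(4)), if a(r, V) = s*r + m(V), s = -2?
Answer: -136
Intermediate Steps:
H(G, h) = -2*G (H(G, h) = G*(-2) = -2*G)
a(r, V) = -2*r + 3*sqrt(V)
H(17, -1)*a(1, g(4)) = (-2*17)*(-2*1 + 3*sqrt(4)) = -34*(-2 + 3*2) = -34*(-2 + 6) = -34*4 = -136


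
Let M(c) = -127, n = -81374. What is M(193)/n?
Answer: 127/81374 ≈ 0.0015607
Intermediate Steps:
M(193)/n = -127/(-81374) = -127*(-1/81374) = 127/81374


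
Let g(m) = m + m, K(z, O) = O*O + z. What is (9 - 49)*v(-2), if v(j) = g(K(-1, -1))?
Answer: 0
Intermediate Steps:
K(z, O) = z + O² (K(z, O) = O² + z = z + O²)
g(m) = 2*m
v(j) = 0 (v(j) = 2*(-1 + (-1)²) = 2*(-1 + 1) = 2*0 = 0)
(9 - 49)*v(-2) = (9 - 49)*0 = -40*0 = 0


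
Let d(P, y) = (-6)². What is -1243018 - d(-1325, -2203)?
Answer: -1243054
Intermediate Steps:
d(P, y) = 36
-1243018 - d(-1325, -2203) = -1243018 - 1*36 = -1243018 - 36 = -1243054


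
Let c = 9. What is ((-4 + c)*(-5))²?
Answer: 625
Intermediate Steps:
((-4 + c)*(-5))² = ((-4 + 9)*(-5))² = (5*(-5))² = (-25)² = 625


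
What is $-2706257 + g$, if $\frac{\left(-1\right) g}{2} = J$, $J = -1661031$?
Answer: $615805$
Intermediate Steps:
$g = 3322062$ ($g = \left(-2\right) \left(-1661031\right) = 3322062$)
$-2706257 + g = -2706257 + 3322062 = 615805$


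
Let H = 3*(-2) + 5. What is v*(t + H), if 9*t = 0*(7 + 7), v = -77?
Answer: 77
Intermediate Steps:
H = -1 (H = -6 + 5 = -1)
t = 0 (t = (0*(7 + 7))/9 = (0*14)/9 = (1/9)*0 = 0)
v*(t + H) = -77*(0 - 1) = -77*(-1) = 77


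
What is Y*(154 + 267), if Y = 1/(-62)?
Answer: -421/62 ≈ -6.7903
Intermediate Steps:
Y = -1/62 ≈ -0.016129
Y*(154 + 267) = -(154 + 267)/62 = -1/62*421 = -421/62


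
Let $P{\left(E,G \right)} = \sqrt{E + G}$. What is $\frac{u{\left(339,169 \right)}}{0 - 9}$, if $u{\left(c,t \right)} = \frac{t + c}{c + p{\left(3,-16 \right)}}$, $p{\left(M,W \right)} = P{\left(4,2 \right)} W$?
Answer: $- \frac{57404}{340155} - \frac{8128 \sqrt{6}}{1020465} \approx -0.18827$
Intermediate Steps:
$p{\left(M,W \right)} = W \sqrt{6}$ ($p{\left(M,W \right)} = \sqrt{4 + 2} W = \sqrt{6} W = W \sqrt{6}$)
$u{\left(c,t \right)} = \frac{c + t}{c - 16 \sqrt{6}}$ ($u{\left(c,t \right)} = \frac{t + c}{c - 16 \sqrt{6}} = \frac{c + t}{c - 16 \sqrt{6}}$)
$\frac{u{\left(339,169 \right)}}{0 - 9} = \frac{\frac{1}{339 - 16 \sqrt{6}} \left(339 + 169\right)}{0 - 9} = \frac{\frac{1}{339 - 16 \sqrt{6}} \cdot 508}{0 - 9} = \frac{508 \frac{1}{339 - 16 \sqrt{6}}}{-9} = \frac{508}{339 - 16 \sqrt{6}} \left(- \frac{1}{9}\right) = - \frac{508}{9 \left(339 - 16 \sqrt{6}\right)}$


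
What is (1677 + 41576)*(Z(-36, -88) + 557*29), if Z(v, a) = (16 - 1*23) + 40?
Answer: 700093058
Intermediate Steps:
Z(v, a) = 33 (Z(v, a) = (16 - 23) + 40 = -7 + 40 = 33)
(1677 + 41576)*(Z(-36, -88) + 557*29) = (1677 + 41576)*(33 + 557*29) = 43253*(33 + 16153) = 43253*16186 = 700093058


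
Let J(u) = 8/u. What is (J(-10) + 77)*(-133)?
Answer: -50673/5 ≈ -10135.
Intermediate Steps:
(J(-10) + 77)*(-133) = (8/(-10) + 77)*(-133) = (8*(-1/10) + 77)*(-133) = (-4/5 + 77)*(-133) = (381/5)*(-133) = -50673/5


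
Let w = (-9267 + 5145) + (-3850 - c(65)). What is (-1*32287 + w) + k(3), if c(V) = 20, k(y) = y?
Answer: -40276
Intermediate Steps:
w = -7992 (w = (-9267 + 5145) + (-3850 - 1*20) = -4122 + (-3850 - 20) = -4122 - 3870 = -7992)
(-1*32287 + w) + k(3) = (-1*32287 - 7992) + 3 = (-32287 - 7992) + 3 = -40279 + 3 = -40276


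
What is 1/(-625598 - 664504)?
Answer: -1/1290102 ≈ -7.7513e-7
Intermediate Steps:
1/(-625598 - 664504) = 1/(-1290102) = -1/1290102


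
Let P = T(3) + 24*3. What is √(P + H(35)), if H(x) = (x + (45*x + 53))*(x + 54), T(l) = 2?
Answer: √148081 ≈ 384.81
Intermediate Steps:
H(x) = (53 + 46*x)*(54 + x) (H(x) = (x + (53 + 45*x))*(54 + x) = (53 + 46*x)*(54 + x))
P = 74 (P = 2 + 24*3 = 2 + 72 = 74)
√(P + H(35)) = √(74 + (2862 + 46*35² + 2537*35)) = √(74 + (2862 + 46*1225 + 88795)) = √(74 + (2862 + 56350 + 88795)) = √(74 + 148007) = √148081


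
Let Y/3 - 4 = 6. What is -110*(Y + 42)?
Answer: -7920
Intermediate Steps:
Y = 30 (Y = 12 + 3*6 = 12 + 18 = 30)
-110*(Y + 42) = -110*(30 + 42) = -110*72 = -7920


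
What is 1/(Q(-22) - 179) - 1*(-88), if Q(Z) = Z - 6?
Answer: 18215/207 ≈ 87.995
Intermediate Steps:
Q(Z) = -6 + Z
1/(Q(-22) - 179) - 1*(-88) = 1/((-6 - 22) - 179) - 1*(-88) = 1/(-28 - 179) + 88 = 1/(-207) + 88 = -1/207 + 88 = 18215/207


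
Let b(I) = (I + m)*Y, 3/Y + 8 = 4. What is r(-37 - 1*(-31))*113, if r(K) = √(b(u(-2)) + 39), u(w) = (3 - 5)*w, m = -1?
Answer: 791*√3/2 ≈ 685.03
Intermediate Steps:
u(w) = -2*w
Y = -¾ (Y = 3/(-8 + 4) = 3/(-4) = 3*(-¼) = -¾ ≈ -0.75000)
b(I) = ¾ - 3*I/4 (b(I) = (I - 1)*(-¾) = (-1 + I)*(-¾) = ¾ - 3*I/4)
r(K) = 7*√3/2 (r(K) = √((¾ - (-3)*(-2)/2) + 39) = √((¾ - ¾*4) + 39) = √((¾ - 3) + 39) = √(-9/4 + 39) = √(147/4) = 7*√3/2)
r(-37 - 1*(-31))*113 = (7*√3/2)*113 = 791*√3/2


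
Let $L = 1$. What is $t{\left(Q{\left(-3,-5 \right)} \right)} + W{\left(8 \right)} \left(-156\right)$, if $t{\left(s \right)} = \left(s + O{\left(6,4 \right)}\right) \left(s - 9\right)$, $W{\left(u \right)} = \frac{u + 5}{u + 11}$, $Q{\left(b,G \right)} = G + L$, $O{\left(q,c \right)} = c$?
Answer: $- \frac{2028}{19} \approx -106.74$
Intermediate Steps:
$Q{\left(b,G \right)} = 1 + G$ ($Q{\left(b,G \right)} = G + 1 = 1 + G$)
$W{\left(u \right)} = \frac{5 + u}{11 + u}$
$t{\left(s \right)} = \left(-9 + s\right) \left(4 + s\right)$ ($t{\left(s \right)} = \left(s + 4\right) \left(s - 9\right) = \left(4 + s\right) \left(-9 + s\right) = \left(-9 + s\right) \left(4 + s\right)$)
$t{\left(Q{\left(-3,-5 \right)} \right)} + W{\left(8 \right)} \left(-156\right) = \left(-36 + \left(1 - 5\right)^{2} - 5 \left(1 - 5\right)\right) + \frac{5 + 8}{11 + 8} \left(-156\right) = \left(-36 + \left(-4\right)^{2} - -20\right) + \frac{1}{19} \cdot 13 \left(-156\right) = \left(-36 + 16 + 20\right) + \frac{1}{19} \cdot 13 \left(-156\right) = 0 + \frac{13}{19} \left(-156\right) = 0 - \frac{2028}{19} = - \frac{2028}{19}$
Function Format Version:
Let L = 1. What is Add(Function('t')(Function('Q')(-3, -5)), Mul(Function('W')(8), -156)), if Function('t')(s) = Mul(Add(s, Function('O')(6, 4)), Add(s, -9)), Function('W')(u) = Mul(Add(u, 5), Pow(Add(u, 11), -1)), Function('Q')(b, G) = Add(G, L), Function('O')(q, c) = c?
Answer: Rational(-2028, 19) ≈ -106.74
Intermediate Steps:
Function('Q')(b, G) = Add(1, G) (Function('Q')(b, G) = Add(G, 1) = Add(1, G))
Function('W')(u) = Mul(Pow(Add(11, u), -1), Add(5, u)) (Function('W')(u) = Mul(Add(5, u), Pow(Add(11, u), -1)) = Mul(Pow(Add(11, u), -1), Add(5, u)))
Function('t')(s) = Mul(Add(-9, s), Add(4, s)) (Function('t')(s) = Mul(Add(s, 4), Add(s, -9)) = Mul(Add(4, s), Add(-9, s)) = Mul(Add(-9, s), Add(4, s)))
Add(Function('t')(Function('Q')(-3, -5)), Mul(Function('W')(8), -156)) = Add(Add(-36, Pow(Add(1, -5), 2), Mul(-5, Add(1, -5))), Mul(Mul(Pow(Add(11, 8), -1), Add(5, 8)), -156)) = Add(Add(-36, Pow(-4, 2), Mul(-5, -4)), Mul(Mul(Pow(19, -1), 13), -156)) = Add(Add(-36, 16, 20), Mul(Mul(Rational(1, 19), 13), -156)) = Add(0, Mul(Rational(13, 19), -156)) = Add(0, Rational(-2028, 19)) = Rational(-2028, 19)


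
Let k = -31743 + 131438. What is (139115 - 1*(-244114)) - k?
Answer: 283534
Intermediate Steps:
k = 99695
(139115 - 1*(-244114)) - k = (139115 - 1*(-244114)) - 1*99695 = (139115 + 244114) - 99695 = 383229 - 99695 = 283534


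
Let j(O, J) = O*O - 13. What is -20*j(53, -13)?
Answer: -55920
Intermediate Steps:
j(O, J) = -13 + O² (j(O, J) = O² - 13 = -13 + O²)
-20*j(53, -13) = -20*(-13 + 53²) = -20*(-13 + 2809) = -20*2796 = -55920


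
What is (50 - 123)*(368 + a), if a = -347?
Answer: -1533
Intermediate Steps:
(50 - 123)*(368 + a) = (50 - 123)*(368 - 347) = -73*21 = -1533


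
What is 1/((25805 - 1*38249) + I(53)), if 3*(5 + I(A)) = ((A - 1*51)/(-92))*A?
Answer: -138/1718015 ≈ -8.0325e-5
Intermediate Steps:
I(A) = -5 + A*(51/92 - A/92)/3 (I(A) = -5 + (((A - 1*51)/(-92))*A)/3 = -5 + (((A - 51)*(-1/92))*A)/3 = -5 + (((-51 + A)*(-1/92))*A)/3 = -5 + ((51/92 - A/92)*A)/3 = -5 + (A*(51/92 - A/92))/3 = -5 + A*(51/92 - A/92)/3)
1/((25805 - 1*38249) + I(53)) = 1/((25805 - 1*38249) + (-5 - 1/276*53² + (17/92)*53)) = 1/((25805 - 38249) + (-5 - 1/276*2809 + 901/92)) = 1/(-12444 + (-5 - 2809/276 + 901/92)) = 1/(-12444 - 743/138) = 1/(-1718015/138) = -138/1718015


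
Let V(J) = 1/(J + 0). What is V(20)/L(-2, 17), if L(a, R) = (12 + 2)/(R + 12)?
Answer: 29/280 ≈ 0.10357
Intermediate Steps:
V(J) = 1/J
L(a, R) = 14/(12 + R)
V(20)/L(-2, 17) = 1/(20*((14/(12 + 17)))) = 1/(20*((14/29))) = 1/(20*((14*(1/29)))) = 1/(20*(14/29)) = (1/20)*(29/14) = 29/280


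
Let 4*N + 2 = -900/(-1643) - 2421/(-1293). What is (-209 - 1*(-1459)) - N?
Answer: 3540367465/2832532 ≈ 1249.9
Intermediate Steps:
N = 297535/2832532 (N = -½ + (-900/(-1643) - 2421/(-1293))/4 = -½ + (-900*(-1/1643) - 2421*(-1/1293))/4 = -½ + (900/1643 + 807/431)/4 = -½ + (¼)*(1713801/708133) = -½ + 1713801/2832532 = 297535/2832532 ≈ 0.10504)
(-209 - 1*(-1459)) - N = (-209 - 1*(-1459)) - 1*297535/2832532 = (-209 + 1459) - 297535/2832532 = 1250 - 297535/2832532 = 3540367465/2832532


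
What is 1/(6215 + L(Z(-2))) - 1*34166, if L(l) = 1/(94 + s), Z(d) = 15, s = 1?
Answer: -20172494621/590426 ≈ -34166.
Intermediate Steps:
L(l) = 1/95 (L(l) = 1/(94 + 1) = 1/95)
1/(6215 + L(Z(-2))) - 1*34166 = 1/(6215 + 1/95) - 1*34166 = 1/(590426/95) - 34166 = 95/590426 - 34166 = -20172494621/590426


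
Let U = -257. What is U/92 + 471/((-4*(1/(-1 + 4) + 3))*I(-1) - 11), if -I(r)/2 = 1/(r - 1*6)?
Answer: -989899/28612 ≈ -34.597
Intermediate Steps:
I(r) = -2/(-6 + r) (I(r) = -2/(r - 1*6) = -2/(r - 6) = -2/(-6 + r))
U/92 + 471/((-4*(1/(-1 + 4) + 3))*I(-1) - 11) = -257/92 + 471/((-4*(1/(-1 + 4) + 3))*(-2/(-6 - 1)) - 11) = -257*1/92 + 471/((-4*(1/3 + 3))*(-2/(-7)) - 11) = -257/92 + 471/((-4*(⅓ + 3))*(-2*(-⅐)) - 11) = -257/92 + 471/(-4*10/3*(2/7) - 11) = -257/92 + 471/(-40/3*2/7 - 11) = -257/92 + 471/(-80/21 - 11) = -257/92 + 471/(-311/21) = -257/92 + 471*(-21/311) = -257/92 - 9891/311 = -989899/28612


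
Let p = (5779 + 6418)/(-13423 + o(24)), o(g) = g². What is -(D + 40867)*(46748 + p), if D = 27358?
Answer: -40973162267775/12847 ≈ -3.1893e+9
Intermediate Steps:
p = -12197/12847 (p = (5779 + 6418)/(-13423 + 24²) = 12197/(-13423 + 576) = 12197/(-12847) = 12197*(-1/12847) = -12197/12847 ≈ -0.94940)
-(D + 40867)*(46748 + p) = -(27358 + 40867)*(46748 - 12197/12847) = -68225*600559359/12847 = -1*40973162267775/12847 = -40973162267775/12847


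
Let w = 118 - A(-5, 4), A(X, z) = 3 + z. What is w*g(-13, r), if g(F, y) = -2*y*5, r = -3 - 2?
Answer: 5550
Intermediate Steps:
r = -5
g(F, y) = -10*y
w = 111 (w = 118 - (3 + 4) = 118 - 1*7 = 118 - 7 = 111)
w*g(-13, r) = 111*(-10*(-5)) = 111*50 = 5550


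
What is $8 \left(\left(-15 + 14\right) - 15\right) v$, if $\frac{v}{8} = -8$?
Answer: $8192$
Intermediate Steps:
$v = -64$ ($v = 8 \left(-8\right) = -64$)
$8 \left(\left(-15 + 14\right) - 15\right) v = 8 \left(\left(-15 + 14\right) - 15\right) \left(-64\right) = 8 \left(-1 - 15\right) \left(-64\right) = 8 \left(-16\right) \left(-64\right) = \left(-128\right) \left(-64\right) = 8192$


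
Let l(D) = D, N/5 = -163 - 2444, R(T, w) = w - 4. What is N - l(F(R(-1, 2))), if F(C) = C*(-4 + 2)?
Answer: -13039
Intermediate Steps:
R(T, w) = -4 + w
N = -13035 (N = 5*(-163 - 2444) = 5*(-2607) = -13035)
F(C) = -2*C (F(C) = C*(-2) = -2*C)
N - l(F(R(-1, 2))) = -13035 - (-2)*(-4 + 2) = -13035 - (-2)*(-2) = -13035 - 1*4 = -13035 - 4 = -13039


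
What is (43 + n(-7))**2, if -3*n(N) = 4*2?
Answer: 14641/9 ≈ 1626.8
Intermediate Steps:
n(N) = -8/3 (n(N) = -4*2/3 = -1/3*8 = -8/3)
(43 + n(-7))**2 = (43 - 8/3)**2 = (121/3)**2 = 14641/9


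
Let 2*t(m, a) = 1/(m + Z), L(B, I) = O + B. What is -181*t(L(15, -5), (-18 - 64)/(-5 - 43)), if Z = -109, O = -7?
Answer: 181/202 ≈ 0.89604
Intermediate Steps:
L(B, I) = -7 + B
t(m, a) = 1/(2*(-109 + m)) (t(m, a) = 1/(2*(m - 109)) = 1/(2*(-109 + m)))
-181*t(L(15, -5), (-18 - 64)/(-5 - 43)) = -181/(2*(-109 + (-7 + 15))) = -181/(2*(-109 + 8)) = -181/(2*(-101)) = -181*(-1)/(2*101) = -181*(-1/202) = 181/202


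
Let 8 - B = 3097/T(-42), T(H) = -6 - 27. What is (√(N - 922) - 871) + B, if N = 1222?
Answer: -25382/33 + 10*√3 ≈ -751.83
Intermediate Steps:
T(H) = -33
B = 3361/33 (B = 8 - 3097/(-33) = 8 - 3097*(-1)/33 = 8 - 1*(-3097/33) = 8 + 3097/33 = 3361/33 ≈ 101.85)
(√(N - 922) - 871) + B = (√(1222 - 922) - 871) + 3361/33 = (√300 - 871) + 3361/33 = (10*√3 - 871) + 3361/33 = (-871 + 10*√3) + 3361/33 = -25382/33 + 10*√3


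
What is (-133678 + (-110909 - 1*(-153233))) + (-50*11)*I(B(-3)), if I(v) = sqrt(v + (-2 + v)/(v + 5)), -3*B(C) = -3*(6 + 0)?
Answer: -91354 - 50*sqrt(770) ≈ -92742.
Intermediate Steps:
B(C) = 6 (B(C) = -(-1)*(6 + 0) = -(-1)*6 = -1/3*(-18) = 6)
I(v) = sqrt(v + (-2 + v)/(5 + v))
(-133678 + (-110909 - 1*(-153233))) + (-50*11)*I(B(-3)) = (-133678 + (-110909 - 1*(-153233))) + (-50*11)*sqrt((-2 + 6 + 6*(5 + 6))/(5 + 6)) = (-133678 + (-110909 + 153233)) - 550*sqrt(11)*sqrt(-2 + 6 + 6*11)/11 = (-133678 + 42324) - 550*sqrt(11)*sqrt(-2 + 6 + 66)/11 = -91354 - 550*sqrt(770)/11 = -91354 - 50*sqrt(770)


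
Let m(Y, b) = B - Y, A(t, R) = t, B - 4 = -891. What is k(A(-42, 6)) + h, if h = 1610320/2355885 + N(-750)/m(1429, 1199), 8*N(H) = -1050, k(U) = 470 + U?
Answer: 623814668135/1454994576 ≈ 428.74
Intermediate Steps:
B = -887 (B = 4 - 891 = -887)
N(H) = -525/4 (N(H) = (⅛)*(-1050) = -525/4)
m(Y, b) = -887 - Y
h = 1076989607/1454994576 (h = 1610320/2355885 - 525/(4*(-887 - 1*1429)) = 1610320*(1/2355885) - 525/(4*(-887 - 1429)) = 322064/471177 - 525/4/(-2316) = 322064/471177 - 525/4*(-1/2316) = 322064/471177 + 175/3088 = 1076989607/1454994576 ≈ 0.74020)
k(A(-42, 6)) + h = (470 - 42) + 1076989607/1454994576 = 428 + 1076989607/1454994576 = 623814668135/1454994576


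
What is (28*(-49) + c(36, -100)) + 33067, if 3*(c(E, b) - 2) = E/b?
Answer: 792422/25 ≈ 31697.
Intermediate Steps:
c(E, b) = 2 + E/(3*b) (c(E, b) = 2 + (E/b)/3 = 2 + E/(3*b))
(28*(-49) + c(36, -100)) + 33067 = (28*(-49) + (2 + (1/3)*36/(-100))) + 33067 = (-1372 + (2 + (1/3)*36*(-1/100))) + 33067 = (-1372 + (2 - 3/25)) + 33067 = (-1372 + 47/25) + 33067 = -34253/25 + 33067 = 792422/25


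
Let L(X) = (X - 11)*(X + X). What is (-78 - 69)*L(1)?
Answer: 2940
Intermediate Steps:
L(X) = 2*X*(-11 + X) (L(X) = (-11 + X)*(2*X) = 2*X*(-11 + X))
(-78 - 69)*L(1) = (-78 - 69)*(2*1*(-11 + 1)) = -294*(-10) = -147*(-20) = 2940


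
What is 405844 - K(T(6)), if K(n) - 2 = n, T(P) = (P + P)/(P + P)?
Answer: 405841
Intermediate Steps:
T(P) = 1 (T(P) = (2*P)/((2*P)) = (2*P)*(1/(2*P)) = 1)
K(n) = 2 + n
405844 - K(T(6)) = 405844 - (2 + 1) = 405844 - 1*3 = 405844 - 3 = 405841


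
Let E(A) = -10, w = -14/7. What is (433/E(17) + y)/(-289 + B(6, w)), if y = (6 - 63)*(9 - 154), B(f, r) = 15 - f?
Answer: -82217/2800 ≈ -29.363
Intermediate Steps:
w = -2 (w = -14*⅐ = -2)
y = 8265 (y = -57*(-145) = 8265)
(433/E(17) + y)/(-289 + B(6, w)) = (433/(-10) + 8265)/(-289 + (15 - 1*6)) = (433*(-⅒) + 8265)/(-289 + (15 - 6)) = (-433/10 + 8265)/(-289 + 9) = (82217/10)/(-280) = (82217/10)*(-1/280) = -82217/2800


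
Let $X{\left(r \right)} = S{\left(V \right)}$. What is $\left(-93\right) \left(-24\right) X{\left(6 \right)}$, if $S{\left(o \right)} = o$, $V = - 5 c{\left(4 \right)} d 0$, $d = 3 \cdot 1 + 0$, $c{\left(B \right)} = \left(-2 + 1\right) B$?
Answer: $0$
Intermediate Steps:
$c{\left(B \right)} = - B$
$d = 3$ ($d = 3 + 0 = 3$)
$V = 0$ ($V = - 5 \left(\left(-1\right) 4\right) 3 \cdot 0 = \left(-5\right) \left(-4\right) 0 = 20 \cdot 0 = 0$)
$X{\left(r \right)} = 0$
$\left(-93\right) \left(-24\right) X{\left(6 \right)} = \left(-93\right) \left(-24\right) 0 = 2232 \cdot 0 = 0$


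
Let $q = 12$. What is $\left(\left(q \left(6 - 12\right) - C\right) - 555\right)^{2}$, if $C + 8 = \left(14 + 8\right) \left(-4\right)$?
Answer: $281961$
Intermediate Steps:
$C = -96$ ($C = -8 + \left(14 + 8\right) \left(-4\right) = -8 + 22 \left(-4\right) = -8 - 88 = -96$)
$\left(\left(q \left(6 - 12\right) - C\right) - 555\right)^{2} = \left(\left(12 \left(6 - 12\right) - -96\right) - 555\right)^{2} = \left(\left(12 \left(-6\right) + 96\right) - 555\right)^{2} = \left(\left(-72 + 96\right) - 555\right)^{2} = \left(24 - 555\right)^{2} = \left(-531\right)^{2} = 281961$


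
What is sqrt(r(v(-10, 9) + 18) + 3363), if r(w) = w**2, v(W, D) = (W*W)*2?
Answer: sqrt(50887) ≈ 225.58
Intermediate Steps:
v(W, D) = 2*W**2 (v(W, D) = W**2*2 = 2*W**2)
sqrt(r(v(-10, 9) + 18) + 3363) = sqrt((2*(-10)**2 + 18)**2 + 3363) = sqrt((2*100 + 18)**2 + 3363) = sqrt((200 + 18)**2 + 3363) = sqrt(218**2 + 3363) = sqrt(47524 + 3363) = sqrt(50887)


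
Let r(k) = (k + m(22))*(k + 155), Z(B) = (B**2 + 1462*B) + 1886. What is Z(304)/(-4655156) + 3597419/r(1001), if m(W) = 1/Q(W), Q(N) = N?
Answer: 22169263240438/7407106167483 ≈ 2.9930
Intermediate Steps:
m(W) = 1/W
Z(B) = 1886 + B**2 + 1462*B
r(k) = (155 + k)*(1/22 + k) (r(k) = (k + 1/22)*(k + 155) = (k + 1/22)*(155 + k) = (1/22 + k)*(155 + k) = (155 + k)*(1/22 + k))
Z(304)/(-4655156) + 3597419/r(1001) = (1886 + 304**2 + 1462*304)/(-4655156) + 3597419/(155/22 + 1001**2 + (3411/22)*1001) = (1886 + 92416 + 444448)*(-1/4655156) + 3597419/(155/22 + 1002001 + 310401/2) = 538750*(-1/4655156) + 3597419/(12729294/11) = -269375/2327578 + 3597419*(11/12729294) = -269375/2327578 + 39571609/12729294 = 22169263240438/7407106167483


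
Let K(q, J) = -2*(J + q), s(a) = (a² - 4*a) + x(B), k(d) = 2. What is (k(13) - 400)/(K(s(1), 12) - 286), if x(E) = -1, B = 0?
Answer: 199/151 ≈ 1.3179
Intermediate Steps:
s(a) = -1 + a² - 4*a (s(a) = (a² - 4*a) - 1 = -1 + a² - 4*a)
K(q, J) = -2*J - 2*q
(k(13) - 400)/(K(s(1), 12) - 286) = (2 - 400)/((-2*12 - 2*(-1 + 1² - 4*1)) - 286) = -398/((-24 - 2*(-1 + 1 - 4)) - 286) = -398/((-24 - 2*(-4)) - 286) = -398/((-24 + 8) - 286) = -398/(-16 - 286) = -398/(-302) = -398*(-1/302) = 199/151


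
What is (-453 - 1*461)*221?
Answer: -201994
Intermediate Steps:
(-453 - 1*461)*221 = (-453 - 461)*221 = -914*221 = -201994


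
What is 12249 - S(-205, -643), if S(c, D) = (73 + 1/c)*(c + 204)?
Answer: 2526009/205 ≈ 12322.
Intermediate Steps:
S(c, D) = (73 + 1/c)*(204 + c)
12249 - S(-205, -643) = 12249 - (14893 + 73*(-205) + 204/(-205)) = 12249 - (14893 - 14965 + 204*(-1/205)) = 12249 - (14893 - 14965 - 204/205) = 12249 - 1*(-14964/205) = 12249 + 14964/205 = 2526009/205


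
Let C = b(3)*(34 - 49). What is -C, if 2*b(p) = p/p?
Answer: 15/2 ≈ 7.5000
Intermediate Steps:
b(p) = ½ (b(p) = (p/p)/2 = (½)*1 = ½)
C = -15/2 (C = (34 - 49)/2 = (½)*(-15) = -15/2 ≈ -7.5000)
-C = -1*(-15/2) = 15/2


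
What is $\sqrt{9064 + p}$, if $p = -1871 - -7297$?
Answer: $3 \sqrt{1610} \approx 120.37$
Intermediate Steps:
$p = 5426$ ($p = -1871 + 7297 = 5426$)
$\sqrt{9064 + p} = \sqrt{9064 + 5426} = \sqrt{14490} = 3 \sqrt{1610}$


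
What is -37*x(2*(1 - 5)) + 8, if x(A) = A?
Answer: 304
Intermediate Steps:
-37*x(2*(1 - 5)) + 8 = -74*(1 - 5) + 8 = -74*(-4) + 8 = -37*(-8) + 8 = 296 + 8 = 304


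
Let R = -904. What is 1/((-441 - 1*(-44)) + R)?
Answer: -1/1301 ≈ -0.00076864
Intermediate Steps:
1/((-441 - 1*(-44)) + R) = 1/((-441 - 1*(-44)) - 904) = 1/((-441 + 44) - 904) = 1/(-397 - 904) = 1/(-1301) = -1/1301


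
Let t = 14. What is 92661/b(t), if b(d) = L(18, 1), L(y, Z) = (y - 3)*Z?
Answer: 30887/5 ≈ 6177.4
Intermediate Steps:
L(y, Z) = Z*(-3 + y) (L(y, Z) = (-3 + y)*Z = Z*(-3 + y))
b(d) = 15 (b(d) = 1*(-3 + 18) = 1*15 = 15)
92661/b(t) = 92661/15 = 92661*(1/15) = 30887/5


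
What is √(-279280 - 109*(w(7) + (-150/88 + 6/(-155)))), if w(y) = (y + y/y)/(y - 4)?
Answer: I*√29237995420755/10230 ≈ 528.56*I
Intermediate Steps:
w(y) = (1 + y)/(-4 + y) (w(y) = (y + 1)/(-4 + y) = (1 + y)/(-4 + y))
√(-279280 - 109*(w(7) + (-150/88 + 6/(-155)))) = √(-279280 - 109*((1 + 7)/(-4 + 7) + (-150/88 + 6/(-155)))) = √(-279280 - 109*(8/3 + (-150*1/88 + 6*(-1/155)))) = √(-279280 - 109*((⅓)*8 + (-75/44 - 6/155))) = √(-279280 - 109*(8/3 - 11889/6820)) = √(-279280 - 109*18893/20460) = √(-279280 - 2059337/20460) = √(-5716128137/20460) = I*√29237995420755/10230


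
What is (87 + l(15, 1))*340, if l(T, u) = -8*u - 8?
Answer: 24140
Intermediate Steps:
l(T, u) = -8 - 8*u
(87 + l(15, 1))*340 = (87 + (-8 - 8*1))*340 = (87 + (-8 - 8))*340 = (87 - 16)*340 = 71*340 = 24140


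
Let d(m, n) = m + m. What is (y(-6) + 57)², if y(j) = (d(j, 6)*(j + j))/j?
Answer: 1089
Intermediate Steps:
d(m, n) = 2*m
y(j) = 4*j (y(j) = ((2*j)*(j + j))/j = ((2*j)*(2*j))/j = (4*j²)/j = 4*j)
(y(-6) + 57)² = (4*(-6) + 57)² = (-24 + 57)² = 33² = 1089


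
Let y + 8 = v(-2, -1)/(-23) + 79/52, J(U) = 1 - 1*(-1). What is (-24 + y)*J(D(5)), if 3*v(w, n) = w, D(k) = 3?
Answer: -109261/1794 ≈ -60.904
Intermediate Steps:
J(U) = 2 (J(U) = 1 + 1 = 2)
v(w, n) = w/3
y = -23149/3588 (y = -8 + (((⅓)*(-2))/(-23) + 79/52) = -8 + (-⅔*(-1/23) + 79*(1/52)) = -8 + (2/69 + 79/52) = -8 + 5555/3588 = -23149/3588 ≈ -6.4518)
(-24 + y)*J(D(5)) = (-24 - 23149/3588)*2 = -109261/3588*2 = -109261/1794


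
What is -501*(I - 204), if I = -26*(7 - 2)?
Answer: 167334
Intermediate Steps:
I = -130 (I = -26*5 = -130)
-501*(I - 204) = -501*(-130 - 204) = -501*(-334) = 167334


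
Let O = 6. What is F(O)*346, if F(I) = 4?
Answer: 1384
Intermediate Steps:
F(O)*346 = 4*346 = 1384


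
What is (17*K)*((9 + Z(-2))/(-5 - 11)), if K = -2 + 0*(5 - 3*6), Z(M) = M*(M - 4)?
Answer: 357/8 ≈ 44.625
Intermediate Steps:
Z(M) = M*(-4 + M)
K = -2 (K = -2 + 0*(5 - 18) = -2 + 0*(-13) = -2 + 0 = -2)
(17*K)*((9 + Z(-2))/(-5 - 11)) = (17*(-2))*((9 - 2*(-4 - 2))/(-5 - 11)) = -34*(9 - 2*(-6))/(-16) = -34*(9 + 12)*(-1)/16 = -714*(-1)/16 = -34*(-21/16) = 357/8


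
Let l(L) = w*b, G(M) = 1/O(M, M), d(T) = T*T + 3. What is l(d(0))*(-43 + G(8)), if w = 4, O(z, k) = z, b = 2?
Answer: -343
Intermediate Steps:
d(T) = 3 + T² (d(T) = T² + 3 = 3 + T²)
G(M) = 1/M
l(L) = 8 (l(L) = 4*2 = 8)
l(d(0))*(-43 + G(8)) = 8*(-43 + 1/8) = 8*(-43 + ⅛) = 8*(-343/8) = -343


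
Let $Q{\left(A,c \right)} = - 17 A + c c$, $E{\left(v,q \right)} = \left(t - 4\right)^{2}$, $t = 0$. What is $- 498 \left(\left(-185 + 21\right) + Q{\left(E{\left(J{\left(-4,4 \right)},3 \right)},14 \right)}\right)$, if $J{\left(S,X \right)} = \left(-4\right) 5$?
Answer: $119520$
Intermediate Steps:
$J{\left(S,X \right)} = -20$
$E{\left(v,q \right)} = 16$ ($E{\left(v,q \right)} = \left(0 - 4\right)^{2} = \left(-4\right)^{2} = 16$)
$Q{\left(A,c \right)} = c^{2} - 17 A$ ($Q{\left(A,c \right)} = - 17 A + c^{2} = c^{2} - 17 A$)
$- 498 \left(\left(-185 + 21\right) + Q{\left(E{\left(J{\left(-4,4 \right)},3 \right)},14 \right)}\right) = - 498 \left(\left(-185 + 21\right) + \left(14^{2} - 272\right)\right) = - 498 \left(-164 + \left(196 - 272\right)\right) = - 498 \left(-164 - 76\right) = \left(-498\right) \left(-240\right) = 119520$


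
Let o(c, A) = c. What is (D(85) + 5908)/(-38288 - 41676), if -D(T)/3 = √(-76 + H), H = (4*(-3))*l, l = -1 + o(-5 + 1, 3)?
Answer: -1477/19991 + 3*I/19991 ≈ -0.073883 + 0.00015007*I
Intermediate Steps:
l = -5 (l = -1 + (-5 + 1) = -1 - 4 = -5)
H = 60 (H = (4*(-3))*(-5) = -12*(-5) = 60)
D(T) = -12*I (D(T) = -3*√(-76 + 60) = -12*I)
(D(85) + 5908)/(-38288 - 41676) = (-12*I + 5908)/(-38288 - 41676) = (5908 - 12*I)/(-79964) = (5908 - 12*I)*(-1/79964) = -1477/19991 + 3*I/19991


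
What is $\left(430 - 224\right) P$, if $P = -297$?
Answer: $-61182$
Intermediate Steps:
$\left(430 - 224\right) P = \left(430 - 224\right) \left(-297\right) = 206 \left(-297\right) = -61182$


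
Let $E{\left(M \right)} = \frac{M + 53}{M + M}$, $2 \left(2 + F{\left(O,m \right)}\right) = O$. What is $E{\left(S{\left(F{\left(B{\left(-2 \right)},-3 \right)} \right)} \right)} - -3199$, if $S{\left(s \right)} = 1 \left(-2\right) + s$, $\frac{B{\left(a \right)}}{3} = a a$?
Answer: $\frac{12851}{4} \approx 3212.8$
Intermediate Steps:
$B{\left(a \right)} = 3 a^{2}$ ($B{\left(a \right)} = 3 a a = 3 a^{2}$)
$F{\left(O,m \right)} = -2 + \frac{O}{2}$
$S{\left(s \right)} = -2 + s$
$E{\left(M \right)} = \frac{53 + M}{2 M}$
$E{\left(S{\left(F{\left(B{\left(-2 \right)},-3 \right)} \right)} \right)} - -3199 = \frac{53 - \left(4 - \frac{3 \left(-2\right)^{2}}{2}\right)}{2 \left(-2 - \left(2 - \frac{3 \left(-2\right)^{2}}{2}\right)\right)} - -3199 = \frac{53 - \left(4 - \frac{3}{2} \cdot 4\right)}{2 \left(-2 - \left(2 - \frac{3 \cdot 4}{2}\right)\right)} + 3199 = \frac{53 + \left(-2 + \left(-2 + \frac{1}{2} \cdot 12\right)\right)}{2 \left(-2 + \left(-2 + \frac{1}{2} \cdot 12\right)\right)} + 3199 = \frac{53 + \left(-2 + \left(-2 + 6\right)\right)}{2 \left(-2 + \left(-2 + 6\right)\right)} + 3199 = \frac{53 + \left(-2 + 4\right)}{2 \left(-2 + 4\right)} + 3199 = \frac{53 + 2}{2 \cdot 2} + 3199 = \frac{1}{2} \cdot \frac{1}{2} \cdot 55 + 3199 = \frac{55}{4} + 3199 = \frac{12851}{4}$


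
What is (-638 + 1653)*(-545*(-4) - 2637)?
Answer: -463855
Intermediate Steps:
(-638 + 1653)*(-545*(-4) - 2637) = 1015*(2180 - 2637) = 1015*(-457) = -463855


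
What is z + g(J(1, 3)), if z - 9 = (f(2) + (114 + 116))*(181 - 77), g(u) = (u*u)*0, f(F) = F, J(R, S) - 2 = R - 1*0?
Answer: 24137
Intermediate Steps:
J(R, S) = 2 + R (J(R, S) = 2 + (R - 1*0) = 2 + (R + 0) = 2 + R)
g(u) = 0 (g(u) = u**2*0 = 0)
z = 24137 (z = 9 + (2 + (114 + 116))*(181 - 77) = 9 + (2 + 230)*104 = 9 + 232*104 = 9 + 24128 = 24137)
z + g(J(1, 3)) = 24137 + 0 = 24137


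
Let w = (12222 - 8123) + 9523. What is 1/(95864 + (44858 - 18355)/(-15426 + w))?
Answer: 1804/172912153 ≈ 1.0433e-5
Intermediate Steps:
w = 13622 (w = 4099 + 9523 = 13622)
1/(95864 + (44858 - 18355)/(-15426 + w)) = 1/(95864 + (44858 - 18355)/(-15426 + 13622)) = 1/(95864 + 26503/(-1804)) = 1/(95864 + 26503*(-1/1804)) = 1/(95864 - 26503/1804) = 1/(172912153/1804) = 1804/172912153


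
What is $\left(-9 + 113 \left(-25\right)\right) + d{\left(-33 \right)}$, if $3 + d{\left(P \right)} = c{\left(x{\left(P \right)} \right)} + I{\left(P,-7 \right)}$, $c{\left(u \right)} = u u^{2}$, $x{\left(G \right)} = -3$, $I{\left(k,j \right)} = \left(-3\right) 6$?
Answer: $-2882$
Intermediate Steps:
$I{\left(k,j \right)} = -18$
$c{\left(u \right)} = u^{3}$
$d{\left(P \right)} = -48$ ($d{\left(P \right)} = -3 + \left(\left(-3\right)^{3} - 18\right) = -3 - 45 = -48$)
$\left(-9 + 113 \left(-25\right)\right) + d{\left(-33 \right)} = \left(-9 + 113 \left(-25\right)\right) - 48 = \left(-9 - 2825\right) - 48 = -2834 - 48 = -2882$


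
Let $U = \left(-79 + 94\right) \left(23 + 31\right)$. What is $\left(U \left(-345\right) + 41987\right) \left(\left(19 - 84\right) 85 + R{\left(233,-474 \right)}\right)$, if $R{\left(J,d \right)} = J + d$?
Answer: $1369211658$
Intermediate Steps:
$U = 810$ ($U = 15 \cdot 54 = 810$)
$\left(U \left(-345\right) + 41987\right) \left(\left(19 - 84\right) 85 + R{\left(233,-474 \right)}\right) = \left(810 \left(-345\right) + 41987\right) \left(\left(19 - 84\right) 85 + \left(233 - 474\right)\right) = \left(-279450 + 41987\right) \left(\left(-65\right) 85 - 241\right) = - 237463 \left(-5525 - 241\right) = \left(-237463\right) \left(-5766\right) = 1369211658$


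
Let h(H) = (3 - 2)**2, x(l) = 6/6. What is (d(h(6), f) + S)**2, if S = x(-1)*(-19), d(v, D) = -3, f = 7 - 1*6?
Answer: 484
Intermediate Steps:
f = 1 (f = 7 - 6 = 1)
x(l) = 1 (x(l) = 6*(1/6) = 1)
h(H) = 1 (h(H) = 1**2 = 1)
S = -19 (S = 1*(-19) = -19)
(d(h(6), f) + S)**2 = (-3 - 19)**2 = (-22)**2 = 484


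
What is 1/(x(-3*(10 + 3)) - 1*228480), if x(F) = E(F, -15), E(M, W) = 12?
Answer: -1/228468 ≈ -4.3770e-6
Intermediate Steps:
x(F) = 12
1/(x(-3*(10 + 3)) - 1*228480) = 1/(12 - 1*228480) = 1/(12 - 228480) = 1/(-228468) = -1/228468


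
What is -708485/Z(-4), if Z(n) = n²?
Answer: -708485/16 ≈ -44280.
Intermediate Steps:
-708485/Z(-4) = -708485/((-4)²) = -708485/16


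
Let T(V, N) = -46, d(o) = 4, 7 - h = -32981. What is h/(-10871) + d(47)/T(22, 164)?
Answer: -780466/250033 ≈ -3.1215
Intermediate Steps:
h = 32988 (h = 7 - 1*(-32981) = 7 + 32981 = 32988)
h/(-10871) + d(47)/T(22, 164) = 32988/(-10871) + 4/(-46) = 32988*(-1/10871) + 4*(-1/46) = -32988/10871 - 2/23 = -780466/250033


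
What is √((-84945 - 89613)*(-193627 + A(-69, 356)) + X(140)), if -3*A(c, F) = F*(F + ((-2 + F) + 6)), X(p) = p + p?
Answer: √48630520802 ≈ 2.2052e+5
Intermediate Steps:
X(p) = 2*p
A(c, F) = -F*(4 + 2*F)/3 (A(c, F) = -F*(F + ((-2 + F) + 6))/3 = -F*(F + (4 + F))/3 = -F*(4 + 2*F)/3)
√((-84945 - 89613)*(-193627 + A(-69, 356)) + X(140)) = √((-84945 - 89613)*(-193627 - ⅔*356*(2 + 356)) + 2*140) = √(-174558*(-193627 - ⅔*356*358) + 280) = √(-174558*(-193627 - 254896/3) + 280) = √(-174558*(-835777/3) + 280) = √(48630520522 + 280) = √48630520802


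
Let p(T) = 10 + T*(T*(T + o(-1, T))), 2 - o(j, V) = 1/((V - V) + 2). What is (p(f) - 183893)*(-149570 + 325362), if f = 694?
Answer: 58854098937360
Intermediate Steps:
o(j, V) = 3/2 (o(j, V) = 2 - 1/((V - V) + 2) = 2 - 1/(0 + 2) = 2 - 1/2 = 3/2)
p(T) = 10 + T**2*(3/2 + T) (p(T) = 10 + T*(T*(T + 3/2)) = 10 + T*(T*(3/2 + T)) = 10 + T**2*(3/2 + T))
(p(f) - 183893)*(-149570 + 325362) = ((10 + 694**3 + (3/2)*694**2) - 183893)*(-149570 + 325362) = ((10 + 334255384 + (3/2)*481636) - 183893)*175792 = ((10 + 334255384 + 722454) - 183893)*175792 = (334977848 - 183893)*175792 = 334793955*175792 = 58854098937360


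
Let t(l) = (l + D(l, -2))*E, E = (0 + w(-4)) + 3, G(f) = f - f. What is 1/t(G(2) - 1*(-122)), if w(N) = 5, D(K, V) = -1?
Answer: 1/968 ≈ 0.0010331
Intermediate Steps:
G(f) = 0
E = 8 (E = (0 + 5) + 3 = 5 + 3 = 8)
t(l) = -8 + 8*l (t(l) = (l - 1)*8 = (-1 + l)*8 = -8 + 8*l)
1/t(G(2) - 1*(-122)) = 1/(-8 + 8*(0 - 1*(-122))) = 1/(-8 + 8*(0 + 122)) = 1/(-8 + 8*122) = 1/(-8 + 976) = 1/968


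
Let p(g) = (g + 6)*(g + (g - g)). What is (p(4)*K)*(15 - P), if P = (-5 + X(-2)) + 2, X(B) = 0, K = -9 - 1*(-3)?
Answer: -4320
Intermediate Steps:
K = -6 (K = -9 + 3 = -6)
P = -3 (P = (-5 + 0) + 2 = -5 + 2 = -3)
p(g) = g*(6 + g) (p(g) = (6 + g)*(g + 0) = (6 + g)*g = g*(6 + g))
(p(4)*K)*(15 - P) = ((4*(6 + 4))*(-6))*(15 - 1*(-3)) = ((4*10)*(-6))*(15 + 3) = (40*(-6))*18 = -240*18 = -4320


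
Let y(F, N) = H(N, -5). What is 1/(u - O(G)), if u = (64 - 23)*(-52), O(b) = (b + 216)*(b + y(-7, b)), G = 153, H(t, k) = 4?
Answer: -1/60065 ≈ -1.6649e-5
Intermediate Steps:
y(F, N) = 4
O(b) = (4 + b)*(216 + b) (O(b) = (b + 216)*(b + 4) = (216 + b)*(4 + b) = (4 + b)*(216 + b))
u = -2132 (u = 41*(-52) = -2132)
1/(u - O(G)) = 1/(-2132 - (864 + 153**2 + 220*153)) = 1/(-2132 - (864 + 23409 + 33660)) = 1/(-2132 - 1*57933) = 1/(-2132 - 57933) = 1/(-60065) = -1/60065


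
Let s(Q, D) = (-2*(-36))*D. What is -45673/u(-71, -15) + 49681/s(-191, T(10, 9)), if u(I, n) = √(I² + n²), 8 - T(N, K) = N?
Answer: -49681/144 - 45673*√5266/5266 ≈ -974.40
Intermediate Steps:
T(N, K) = 8 - N
s(Q, D) = 72*D
-45673/u(-71, -15) + 49681/s(-191, T(10, 9)) = -45673/√((-71)² + (-15)²) + 49681/((72*(8 - 1*10))) = -45673/√(5041 + 225) + 49681/((72*(8 - 10))) = -45673*√5266/5266 + 49681/((72*(-2))) = -45673*√5266/5266 + 49681/(-144) = -45673*√5266/5266 + 49681*(-1/144) = -45673*√5266/5266 - 49681/144 = -49681/144 - 45673*√5266/5266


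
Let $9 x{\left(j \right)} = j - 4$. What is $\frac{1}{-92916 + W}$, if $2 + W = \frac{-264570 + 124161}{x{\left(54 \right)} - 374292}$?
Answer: $- \frac{3368578}{313000266923} \approx -1.0762 \cdot 10^{-5}$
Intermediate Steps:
$x{\left(j \right)} = - \frac{4}{9} + \frac{j}{9}$ ($x{\left(j \right)} = \frac{j - 4}{9} = \frac{-4 + j}{9} = - \frac{4}{9} + \frac{j}{9}$)
$W = - \frac{5473475}{3368578}$ ($W = -2 + \frac{-264570 + 124161}{\left(- \frac{4}{9} + \frac{1}{9} \cdot 54\right) - 374292} = -2 - \frac{140409}{\left(- \frac{4}{9} + 6\right) - 374292} = -2 - \frac{140409}{\frac{50}{9} - 374292} = -2 - \frac{140409}{- \frac{3368578}{9}} = -2 - - \frac{1263681}{3368578} = -2 + \frac{1263681}{3368578} = - \frac{5473475}{3368578} \approx -1.6249$)
$\frac{1}{-92916 + W} = \frac{1}{-92916 - \frac{5473475}{3368578}} = \frac{1}{- \frac{313000266923}{3368578}} = - \frac{3368578}{313000266923}$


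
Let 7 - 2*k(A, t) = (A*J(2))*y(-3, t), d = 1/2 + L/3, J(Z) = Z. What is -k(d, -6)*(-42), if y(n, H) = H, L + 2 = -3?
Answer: -147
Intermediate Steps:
L = -5 (L = -2 - 3 = -5)
d = -7/6 (d = 1/2 - 5/3 = -7/6 ≈ -1.1667)
k(A, t) = 7/2 - A*t (k(A, t) = 7/2 - A*2*t/2 = 7/2 - 2*A*t/2 = 7/2 - A*t)
-k(d, -6)*(-42) = -(7/2 - 1*(-7/6)*(-6))*(-42) = -(7/2 - 7)*(-42) = -1*(-7/2)*(-42) = (7/2)*(-42) = -147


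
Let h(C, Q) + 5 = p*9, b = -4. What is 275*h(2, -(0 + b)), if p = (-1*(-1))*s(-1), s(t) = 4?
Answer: 8525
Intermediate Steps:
p = 4 (p = -1*(-1)*4 = 1*4 = 4)
h(C, Q) = 31 (h(C, Q) = -5 + 4*9 = -5 + 36 = 31)
275*h(2, -(0 + b)) = 275*31 = 8525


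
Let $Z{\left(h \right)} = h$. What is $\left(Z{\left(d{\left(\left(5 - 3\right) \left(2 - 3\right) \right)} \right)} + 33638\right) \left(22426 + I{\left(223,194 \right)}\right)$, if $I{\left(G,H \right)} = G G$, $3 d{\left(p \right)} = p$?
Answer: $\frac{7281305360}{3} \approx 2.4271 \cdot 10^{9}$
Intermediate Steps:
$d{\left(p \right)} = \frac{p}{3}$
$I{\left(G,H \right)} = G^{2}$
$\left(Z{\left(d{\left(\left(5 - 3\right) \left(2 - 3\right) \right)} \right)} + 33638\right) \left(22426 + I{\left(223,194 \right)}\right) = \left(\frac{\left(5 - 3\right) \left(2 - 3\right)}{3} + 33638\right) \left(22426 + 223^{2}\right) = \left(\frac{2 \left(-1\right)}{3} + 33638\right) \left(22426 + 49729\right) = \left(\frac{1}{3} \left(-2\right) + 33638\right) 72155 = \left(- \frac{2}{3} + 33638\right) 72155 = \frac{100912}{3} \cdot 72155 = \frac{7281305360}{3}$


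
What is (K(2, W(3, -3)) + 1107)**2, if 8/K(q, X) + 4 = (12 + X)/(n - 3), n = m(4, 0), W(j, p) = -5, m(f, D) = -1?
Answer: 646634041/529 ≈ 1.2224e+6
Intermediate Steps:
n = -1
K(q, X) = 8/(-7 - X/4) (K(q, X) = 8/(-4 + (12 + X)/(-1 - 3)) = 8/(-4 + (12 + X)/(-4)) = 8/(-4 + (12 + X)*(-1/4)) = 8/(-4 + (-3 - X/4)) = 8/(-7 - X/4))
(K(2, W(3, -3)) + 1107)**2 = (-32/(28 - 5) + 1107)**2 = (-32/23 + 1107)**2 = (25429/23)**2 = 646634041/529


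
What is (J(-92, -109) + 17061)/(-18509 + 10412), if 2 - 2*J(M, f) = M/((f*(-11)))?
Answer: -6819128/3236101 ≈ -2.1072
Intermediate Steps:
J(M, f) = 1 + M/(22*f) (J(M, f) = 1 - M/(2*(f*(-11))) = 1 - M/(2*((-11*f))) = 1 - M*(-1/(11*f))/2 = 1 - (-1)*M/(22*f) = 1 + M/(22*f))
(J(-92, -109) + 17061)/(-18509 + 10412) = ((-109 + (1/22)*(-92))/(-109) + 17061)/(-18509 + 10412) = (-(-109 - 46/11)/109 + 17061)/(-8097) = (-1/109*(-1245/11) + 17061)*(-1/8097) = (1245/1199 + 17061)*(-1/8097) = (20457384/1199)*(-1/8097) = -6819128/3236101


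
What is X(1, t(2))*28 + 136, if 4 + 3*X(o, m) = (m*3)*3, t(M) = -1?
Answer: 44/3 ≈ 14.667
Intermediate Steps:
X(o, m) = -4/3 + 3*m (X(o, m) = -4/3 + ((m*3)*3)/3 = -4/3 + ((3*m)*3)/3 = -4/3 + (9*m)/3 = -4/3 + 3*m)
X(1, t(2))*28 + 136 = (-4/3 + 3*(-1))*28 + 136 = (-4/3 - 3)*28 + 136 = -13/3*28 + 136 = -364/3 + 136 = 44/3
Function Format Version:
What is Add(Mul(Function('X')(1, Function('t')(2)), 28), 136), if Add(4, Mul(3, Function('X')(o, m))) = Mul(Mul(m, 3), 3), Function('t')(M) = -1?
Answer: Rational(44, 3) ≈ 14.667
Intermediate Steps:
Function('X')(o, m) = Add(Rational(-4, 3), Mul(3, m)) (Function('X')(o, m) = Add(Rational(-4, 3), Mul(Rational(1, 3), Mul(Mul(m, 3), 3))) = Add(Rational(-4, 3), Mul(Rational(1, 3), Mul(Mul(3, m), 3))) = Add(Rational(-4, 3), Mul(Rational(1, 3), Mul(9, m))) = Add(Rational(-4, 3), Mul(3, m)))
Add(Mul(Function('X')(1, Function('t')(2)), 28), 136) = Add(Mul(Add(Rational(-4, 3), Mul(3, -1)), 28), 136) = Add(Mul(Add(Rational(-4, 3), -3), 28), 136) = Add(Mul(Rational(-13, 3), 28), 136) = Add(Rational(-364, 3), 136) = Rational(44, 3)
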